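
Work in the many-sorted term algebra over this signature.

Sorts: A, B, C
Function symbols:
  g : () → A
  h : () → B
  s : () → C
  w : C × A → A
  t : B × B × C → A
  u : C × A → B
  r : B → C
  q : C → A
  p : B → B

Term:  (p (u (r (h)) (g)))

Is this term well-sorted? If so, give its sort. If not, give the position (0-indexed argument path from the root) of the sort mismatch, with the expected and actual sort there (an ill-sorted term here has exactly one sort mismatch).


      (h) : B
    (r (h)) : C
    (g) : A
  (u (r (h)) (g)) : B
(p (u (r (h)) (g))) : B

well-sorted; sort = B


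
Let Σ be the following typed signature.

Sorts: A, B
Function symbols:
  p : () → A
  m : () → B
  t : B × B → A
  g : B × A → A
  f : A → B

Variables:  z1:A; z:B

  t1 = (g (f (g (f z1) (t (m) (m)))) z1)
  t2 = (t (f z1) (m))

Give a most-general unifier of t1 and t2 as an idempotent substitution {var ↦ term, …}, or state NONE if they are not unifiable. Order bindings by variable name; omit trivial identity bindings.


NONE (not unifiable)

head clash or occurs-check failure — not unifiable


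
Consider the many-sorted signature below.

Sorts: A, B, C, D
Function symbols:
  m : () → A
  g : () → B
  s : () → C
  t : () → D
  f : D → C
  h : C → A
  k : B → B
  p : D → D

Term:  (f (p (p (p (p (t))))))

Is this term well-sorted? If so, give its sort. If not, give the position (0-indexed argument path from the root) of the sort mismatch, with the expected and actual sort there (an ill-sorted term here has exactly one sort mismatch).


well-sorted; sort = C

          (t) : D
        (p (t)) : D
      (p (p (t))) : D
    (p (p (p (t)))) : D
  (p (p (p (p (t))))) : D
(f (p (p (p (p (t)))))) : C


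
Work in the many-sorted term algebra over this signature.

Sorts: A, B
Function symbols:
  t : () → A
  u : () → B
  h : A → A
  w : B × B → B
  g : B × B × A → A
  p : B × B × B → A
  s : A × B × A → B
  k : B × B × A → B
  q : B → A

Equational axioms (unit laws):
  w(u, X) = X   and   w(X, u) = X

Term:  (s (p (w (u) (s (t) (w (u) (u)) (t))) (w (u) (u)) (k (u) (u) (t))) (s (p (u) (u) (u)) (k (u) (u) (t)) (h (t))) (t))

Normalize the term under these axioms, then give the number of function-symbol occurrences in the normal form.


size = 23

1. (s (p (w (u) (s (t) (w (u) (u)) (t))) (w (u) (u)) (k (u) (u) (t))) (s (p (u) (u) (u)) (k (u) (u) (t)) (h (t))) (t))  →  (s (p (s (t) (w (u) (u)) (t)) (w (u) (u)) (k (u) (u) (t))) (s (p (u) (u) (u)) (k (u) (u) (t)) (h (t))) (t))
2. (s (p (s (t) (w (u) (u)) (t)) (w (u) (u)) (k (u) (u) (t))) (s (p (u) (u) (u)) (k (u) (u) (t)) (h (t))) (t))  →  (s (p (s (t) (u) (t)) (w (u) (u)) (k (u) (u) (t))) (s (p (u) (u) (u)) (k (u) (u) (t)) (h (t))) (t))
3. (s (p (s (t) (u) (t)) (w (u) (u)) (k (u) (u) (t))) (s (p (u) (u) (u)) (k (u) (u) (t)) (h (t))) (t))  →  (s (p (s (t) (u) (t)) (u) (k (u) (u) (t))) (s (p (u) (u) (u)) (k (u) (u) (t)) (h (t))) (t))
normal form: (s (p (s (t) (u) (t)) (u) (k (u) (u) (t))) (s (p (u) (u) (u)) (k (u) (u) (t)) (h (t))) (t))


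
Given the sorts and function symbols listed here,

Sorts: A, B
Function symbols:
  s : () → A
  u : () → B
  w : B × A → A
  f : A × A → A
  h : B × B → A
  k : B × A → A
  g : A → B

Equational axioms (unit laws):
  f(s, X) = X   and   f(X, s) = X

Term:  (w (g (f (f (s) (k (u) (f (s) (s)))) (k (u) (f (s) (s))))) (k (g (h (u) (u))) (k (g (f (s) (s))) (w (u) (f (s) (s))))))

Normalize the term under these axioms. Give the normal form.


1. (w (g (f (f (s) (k (u) (f (s) (s)))) (k (u) (f (s) (s))))) (k (g (h (u) (u))) (k (g (f (s) (s))) (w (u) (f (s) (s))))))  →  (w (g (f (k (u) (f (s) (s))) (k (u) (f (s) (s))))) (k (g (h (u) (u))) (k (g (f (s) (s))) (w (u) (f (s) (s))))))
2. (w (g (f (k (u) (f (s) (s))) (k (u) (f (s) (s))))) (k (g (h (u) (u))) (k (g (f (s) (s))) (w (u) (f (s) (s))))))  →  (w (g (f (k (u) (s)) (k (u) (f (s) (s))))) (k (g (h (u) (u))) (k (g (f (s) (s))) (w (u) (f (s) (s))))))
3. (w (g (f (k (u) (s)) (k (u) (f (s) (s))))) (k (g (h (u) (u))) (k (g (f (s) (s))) (w (u) (f (s) (s))))))  →  (w (g (f (k (u) (s)) (k (u) (s)))) (k (g (h (u) (u))) (k (g (f (s) (s))) (w (u) (f (s) (s))))))
4. (w (g (f (k (u) (s)) (k (u) (s)))) (k (g (h (u) (u))) (k (g (f (s) (s))) (w (u) (f (s) (s))))))  →  (w (g (f (k (u) (s)) (k (u) (s)))) (k (g (h (u) (u))) (k (g (s)) (w (u) (f (s) (s))))))
5. (w (g (f (k (u) (s)) (k (u) (s)))) (k (g (h (u) (u))) (k (g (s)) (w (u) (f (s) (s))))))  →  (w (g (f (k (u) (s)) (k (u) (s)))) (k (g (h (u) (u))) (k (g (s)) (w (u) (s)))))

normal form = (w (g (f (k (u) (s)) (k (u) (s)))) (k (g (h (u) (u))) (k (g (s)) (w (u) (s)))))


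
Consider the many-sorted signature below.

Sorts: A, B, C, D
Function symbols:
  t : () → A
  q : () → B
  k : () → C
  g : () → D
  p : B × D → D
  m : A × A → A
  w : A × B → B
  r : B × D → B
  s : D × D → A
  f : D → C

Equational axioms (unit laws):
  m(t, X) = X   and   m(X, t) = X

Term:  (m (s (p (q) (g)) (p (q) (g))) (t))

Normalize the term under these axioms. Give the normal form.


1. (m (s (p (q) (g)) (p (q) (g))) (t))  →  (s (p (q) (g)) (p (q) (g)))

normal form = (s (p (q) (g)) (p (q) (g)))


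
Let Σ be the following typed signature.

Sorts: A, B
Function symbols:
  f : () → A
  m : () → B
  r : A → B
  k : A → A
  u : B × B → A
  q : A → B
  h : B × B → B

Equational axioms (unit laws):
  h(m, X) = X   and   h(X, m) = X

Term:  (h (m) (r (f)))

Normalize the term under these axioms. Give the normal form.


1. (h (m) (r (f)))  →  (r (f))

normal form = (r (f))


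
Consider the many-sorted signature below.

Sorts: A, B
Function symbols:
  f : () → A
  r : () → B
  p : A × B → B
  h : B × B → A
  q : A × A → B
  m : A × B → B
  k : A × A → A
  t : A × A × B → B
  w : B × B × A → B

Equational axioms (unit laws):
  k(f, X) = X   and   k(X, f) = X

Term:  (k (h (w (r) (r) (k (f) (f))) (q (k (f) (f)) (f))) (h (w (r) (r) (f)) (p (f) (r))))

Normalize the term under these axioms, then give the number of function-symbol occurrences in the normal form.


size = 17

1. (k (h (w (r) (r) (k (f) (f))) (q (k (f) (f)) (f))) (h (w (r) (r) (f)) (p (f) (r))))  →  (k (h (w (r) (r) (f)) (q (k (f) (f)) (f))) (h (w (r) (r) (f)) (p (f) (r))))
2. (k (h (w (r) (r) (f)) (q (k (f) (f)) (f))) (h (w (r) (r) (f)) (p (f) (r))))  →  (k (h (w (r) (r) (f)) (q (f) (f))) (h (w (r) (r) (f)) (p (f) (r))))
normal form: (k (h (w (r) (r) (f)) (q (f) (f))) (h (w (r) (r) (f)) (p (f) (r))))


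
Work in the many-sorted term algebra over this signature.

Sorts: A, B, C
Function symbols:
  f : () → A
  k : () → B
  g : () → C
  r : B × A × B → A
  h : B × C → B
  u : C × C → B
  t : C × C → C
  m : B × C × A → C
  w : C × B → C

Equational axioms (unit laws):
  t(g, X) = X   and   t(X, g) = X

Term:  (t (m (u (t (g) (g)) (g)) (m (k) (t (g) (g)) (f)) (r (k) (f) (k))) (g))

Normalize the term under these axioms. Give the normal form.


1. (t (m (u (t (g) (g)) (g)) (m (k) (t (g) (g)) (f)) (r (k) (f) (k))) (g))  →  (m (u (t (g) (g)) (g)) (m (k) (t (g) (g)) (f)) (r (k) (f) (k)))
2. (m (u (t (g) (g)) (g)) (m (k) (t (g) (g)) (f)) (r (k) (f) (k)))  →  (m (u (g) (g)) (m (k) (t (g) (g)) (f)) (r (k) (f) (k)))
3. (m (u (g) (g)) (m (k) (t (g) (g)) (f)) (r (k) (f) (k)))  →  (m (u (g) (g)) (m (k) (g) (f)) (r (k) (f) (k)))

normal form = (m (u (g) (g)) (m (k) (g) (f)) (r (k) (f) (k)))


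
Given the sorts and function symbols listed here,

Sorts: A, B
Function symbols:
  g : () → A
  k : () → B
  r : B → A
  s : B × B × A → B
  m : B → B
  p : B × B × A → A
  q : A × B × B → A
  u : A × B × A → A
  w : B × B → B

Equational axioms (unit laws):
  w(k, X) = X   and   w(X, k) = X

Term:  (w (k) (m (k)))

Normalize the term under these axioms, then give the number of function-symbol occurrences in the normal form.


size = 2

1. (w (k) (m (k)))  →  (m (k))
normal form: (m (k))


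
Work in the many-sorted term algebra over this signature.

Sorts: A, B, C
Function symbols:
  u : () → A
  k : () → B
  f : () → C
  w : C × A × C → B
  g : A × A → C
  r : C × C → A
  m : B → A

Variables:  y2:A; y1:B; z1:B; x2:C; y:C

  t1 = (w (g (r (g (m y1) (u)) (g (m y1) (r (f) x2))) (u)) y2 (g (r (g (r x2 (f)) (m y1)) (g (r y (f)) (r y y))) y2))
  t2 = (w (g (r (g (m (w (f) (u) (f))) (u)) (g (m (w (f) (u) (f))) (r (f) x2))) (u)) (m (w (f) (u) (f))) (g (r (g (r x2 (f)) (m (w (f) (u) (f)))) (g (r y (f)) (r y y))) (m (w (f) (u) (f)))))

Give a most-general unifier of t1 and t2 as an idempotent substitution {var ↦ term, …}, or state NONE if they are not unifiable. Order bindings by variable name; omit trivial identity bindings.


{y1 ↦ (w (f) (u) (f)), y2 ↦ (m (w (f) (u) (f)))}


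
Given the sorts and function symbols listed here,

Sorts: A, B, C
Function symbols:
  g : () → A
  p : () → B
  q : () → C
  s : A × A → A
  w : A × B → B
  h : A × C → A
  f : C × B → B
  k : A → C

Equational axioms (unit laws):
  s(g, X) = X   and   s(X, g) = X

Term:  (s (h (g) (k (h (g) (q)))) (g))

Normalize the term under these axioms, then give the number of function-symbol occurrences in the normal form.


size = 6

1. (s (h (g) (k (h (g) (q)))) (g))  →  (h (g) (k (h (g) (q))))
normal form: (h (g) (k (h (g) (q))))


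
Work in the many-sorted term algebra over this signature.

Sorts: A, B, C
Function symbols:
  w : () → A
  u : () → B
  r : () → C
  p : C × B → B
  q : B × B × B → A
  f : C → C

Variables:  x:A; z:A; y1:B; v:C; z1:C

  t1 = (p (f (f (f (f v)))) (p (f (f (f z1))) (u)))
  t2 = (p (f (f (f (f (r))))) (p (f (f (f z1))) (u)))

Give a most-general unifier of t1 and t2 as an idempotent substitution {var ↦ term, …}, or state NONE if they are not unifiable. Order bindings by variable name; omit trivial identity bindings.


{v ↦ (r)}


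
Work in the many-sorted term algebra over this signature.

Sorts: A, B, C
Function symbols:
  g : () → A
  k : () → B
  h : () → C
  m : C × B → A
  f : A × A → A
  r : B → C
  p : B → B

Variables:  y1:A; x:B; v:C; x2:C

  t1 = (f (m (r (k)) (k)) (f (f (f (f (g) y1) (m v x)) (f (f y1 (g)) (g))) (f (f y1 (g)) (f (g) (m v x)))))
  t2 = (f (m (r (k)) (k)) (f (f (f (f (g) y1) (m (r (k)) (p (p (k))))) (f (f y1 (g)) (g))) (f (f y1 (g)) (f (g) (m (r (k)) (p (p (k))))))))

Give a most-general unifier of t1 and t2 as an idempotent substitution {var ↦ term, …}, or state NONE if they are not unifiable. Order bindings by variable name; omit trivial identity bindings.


{v ↦ (r (k)), x ↦ (p (p (k)))}


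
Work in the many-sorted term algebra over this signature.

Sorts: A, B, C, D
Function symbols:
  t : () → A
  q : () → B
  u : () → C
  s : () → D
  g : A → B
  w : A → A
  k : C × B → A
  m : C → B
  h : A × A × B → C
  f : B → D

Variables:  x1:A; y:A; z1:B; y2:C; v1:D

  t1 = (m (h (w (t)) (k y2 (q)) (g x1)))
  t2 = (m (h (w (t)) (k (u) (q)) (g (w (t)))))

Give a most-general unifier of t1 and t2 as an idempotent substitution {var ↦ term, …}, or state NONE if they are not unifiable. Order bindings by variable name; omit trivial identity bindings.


{x1 ↦ (w (t)), y2 ↦ (u)}


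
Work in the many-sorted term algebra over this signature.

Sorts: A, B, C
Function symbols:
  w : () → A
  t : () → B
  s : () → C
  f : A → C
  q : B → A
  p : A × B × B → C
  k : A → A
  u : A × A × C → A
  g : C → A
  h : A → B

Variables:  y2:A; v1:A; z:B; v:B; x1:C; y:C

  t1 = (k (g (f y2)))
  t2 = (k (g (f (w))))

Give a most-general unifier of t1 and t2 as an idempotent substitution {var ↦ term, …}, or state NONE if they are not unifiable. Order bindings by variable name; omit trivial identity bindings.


{y2 ↦ (w)}


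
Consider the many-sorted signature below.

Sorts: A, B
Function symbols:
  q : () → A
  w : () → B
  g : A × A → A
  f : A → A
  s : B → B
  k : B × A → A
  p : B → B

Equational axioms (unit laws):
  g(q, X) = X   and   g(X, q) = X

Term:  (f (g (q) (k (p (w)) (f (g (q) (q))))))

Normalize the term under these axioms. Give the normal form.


1. (f (g (q) (k (p (w)) (f (g (q) (q))))))  →  (f (k (p (w)) (f (g (q) (q)))))
2. (f (k (p (w)) (f (g (q) (q)))))  →  (f (k (p (w)) (f (q))))

normal form = (f (k (p (w)) (f (q))))


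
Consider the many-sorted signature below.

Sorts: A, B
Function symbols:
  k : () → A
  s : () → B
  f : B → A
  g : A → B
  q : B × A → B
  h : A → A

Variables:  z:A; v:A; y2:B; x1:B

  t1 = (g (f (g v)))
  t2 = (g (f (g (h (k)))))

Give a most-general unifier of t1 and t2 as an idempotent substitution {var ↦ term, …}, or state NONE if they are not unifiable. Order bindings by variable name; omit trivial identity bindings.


{v ↦ (h (k))}


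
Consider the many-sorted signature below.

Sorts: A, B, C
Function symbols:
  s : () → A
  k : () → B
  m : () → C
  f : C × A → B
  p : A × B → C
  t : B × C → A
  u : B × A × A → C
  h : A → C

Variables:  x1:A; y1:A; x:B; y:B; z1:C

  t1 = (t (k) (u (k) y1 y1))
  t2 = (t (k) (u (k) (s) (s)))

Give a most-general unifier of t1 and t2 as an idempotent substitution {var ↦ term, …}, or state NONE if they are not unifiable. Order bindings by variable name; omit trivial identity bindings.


{y1 ↦ (s)}


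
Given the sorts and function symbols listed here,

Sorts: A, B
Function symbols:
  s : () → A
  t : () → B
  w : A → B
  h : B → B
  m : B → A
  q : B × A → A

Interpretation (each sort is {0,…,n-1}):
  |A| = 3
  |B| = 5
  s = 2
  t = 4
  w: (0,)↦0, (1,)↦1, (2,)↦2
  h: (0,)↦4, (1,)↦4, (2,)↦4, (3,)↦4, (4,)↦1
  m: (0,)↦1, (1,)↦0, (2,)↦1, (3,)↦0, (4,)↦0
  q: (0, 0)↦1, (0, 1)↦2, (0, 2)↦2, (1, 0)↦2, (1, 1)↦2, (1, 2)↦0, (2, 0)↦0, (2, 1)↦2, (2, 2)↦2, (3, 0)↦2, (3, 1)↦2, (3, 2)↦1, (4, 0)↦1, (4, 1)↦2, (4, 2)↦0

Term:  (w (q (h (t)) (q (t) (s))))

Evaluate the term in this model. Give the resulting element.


  t = 4
  (h (t)) = h(4,) = 1
  t = 4
  s = 2
  (q (t) (s)) = q(4, 2) = 0
  (q (h (t)) (q (t) (s))) = q(1, 0) = 2
  (w (q (h (t)) (q (t) (s)))) = w(2,) = 2

value = 2


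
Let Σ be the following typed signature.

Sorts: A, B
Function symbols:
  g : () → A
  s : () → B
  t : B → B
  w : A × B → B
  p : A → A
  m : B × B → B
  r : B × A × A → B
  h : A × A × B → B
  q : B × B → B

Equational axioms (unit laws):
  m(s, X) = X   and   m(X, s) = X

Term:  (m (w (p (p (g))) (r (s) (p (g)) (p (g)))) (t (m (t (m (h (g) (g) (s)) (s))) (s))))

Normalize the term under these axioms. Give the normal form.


normal form = (m (w (p (p (g))) (r (s) (p (g)) (p (g)))) (t (t (h (g) (g) (s)))))

1. (m (w (p (p (g))) (r (s) (p (g)) (p (g)))) (t (m (t (m (h (g) (g) (s)) (s))) (s))))  →  (m (w (p (p (g))) (r (s) (p (g)) (p (g)))) (t (t (m (h (g) (g) (s)) (s)))))
2. (m (w (p (p (g))) (r (s) (p (g)) (p (g)))) (t (t (m (h (g) (g) (s)) (s)))))  →  (m (w (p (p (g))) (r (s) (p (g)) (p (g)))) (t (t (h (g) (g) (s)))))


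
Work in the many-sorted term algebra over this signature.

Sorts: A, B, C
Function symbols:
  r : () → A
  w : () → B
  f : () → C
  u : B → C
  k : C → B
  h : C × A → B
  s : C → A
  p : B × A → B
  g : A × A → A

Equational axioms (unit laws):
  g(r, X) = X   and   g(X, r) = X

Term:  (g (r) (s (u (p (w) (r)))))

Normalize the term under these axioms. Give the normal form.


1. (g (r) (s (u (p (w) (r)))))  →  (s (u (p (w) (r))))

normal form = (s (u (p (w) (r))))


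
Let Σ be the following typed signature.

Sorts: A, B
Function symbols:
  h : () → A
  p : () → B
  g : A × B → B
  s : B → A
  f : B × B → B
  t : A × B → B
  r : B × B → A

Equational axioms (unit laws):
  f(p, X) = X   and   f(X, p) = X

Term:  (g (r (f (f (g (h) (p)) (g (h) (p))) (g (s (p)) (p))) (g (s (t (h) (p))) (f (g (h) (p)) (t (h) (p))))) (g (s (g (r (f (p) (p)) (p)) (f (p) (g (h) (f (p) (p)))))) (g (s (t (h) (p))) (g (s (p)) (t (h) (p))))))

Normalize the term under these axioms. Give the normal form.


1. (g (r (f (f (g (h) (p)) (g (h) (p))) (g (s (p)) (p))) (g (s (t (h) (p))) (f (g (h) (p)) (t (h) (p))))) (g (s (g (r (f (p) (p)) (p)) (f (p) (g (h) (f (p) (p)))))) (g (s (t (h) (p))) (g (s (p)) (t (h) (p))))))  →  (g (r (f (f (g (h) (p)) (g (h) (p))) (g (s (p)) (p))) (g (s (t (h) (p))) (f (g (h) (p)) (t (h) (p))))) (g (s (g (r (p) (p)) (f (p) (g (h) (f (p) (p)))))) (g (s (t (h) (p))) (g (s (p)) (t (h) (p))))))
2. (g (r (f (f (g (h) (p)) (g (h) (p))) (g (s (p)) (p))) (g (s (t (h) (p))) (f (g (h) (p)) (t (h) (p))))) (g (s (g (r (p) (p)) (f (p) (g (h) (f (p) (p)))))) (g (s (t (h) (p))) (g (s (p)) (t (h) (p))))))  →  (g (r (f (f (g (h) (p)) (g (h) (p))) (g (s (p)) (p))) (g (s (t (h) (p))) (f (g (h) (p)) (t (h) (p))))) (g (s (g (r (p) (p)) (g (h) (f (p) (p))))) (g (s (t (h) (p))) (g (s (p)) (t (h) (p))))))
3. (g (r (f (f (g (h) (p)) (g (h) (p))) (g (s (p)) (p))) (g (s (t (h) (p))) (f (g (h) (p)) (t (h) (p))))) (g (s (g (r (p) (p)) (g (h) (f (p) (p))))) (g (s (t (h) (p))) (g (s (p)) (t (h) (p))))))  →  (g (r (f (f (g (h) (p)) (g (h) (p))) (g (s (p)) (p))) (g (s (t (h) (p))) (f (g (h) (p)) (t (h) (p))))) (g (s (g (r (p) (p)) (g (h) (p)))) (g (s (t (h) (p))) (g (s (p)) (t (h) (p))))))

normal form = (g (r (f (f (g (h) (p)) (g (h) (p))) (g (s (p)) (p))) (g (s (t (h) (p))) (f (g (h) (p)) (t (h) (p))))) (g (s (g (r (p) (p)) (g (h) (p)))) (g (s (t (h) (p))) (g (s (p)) (t (h) (p))))))


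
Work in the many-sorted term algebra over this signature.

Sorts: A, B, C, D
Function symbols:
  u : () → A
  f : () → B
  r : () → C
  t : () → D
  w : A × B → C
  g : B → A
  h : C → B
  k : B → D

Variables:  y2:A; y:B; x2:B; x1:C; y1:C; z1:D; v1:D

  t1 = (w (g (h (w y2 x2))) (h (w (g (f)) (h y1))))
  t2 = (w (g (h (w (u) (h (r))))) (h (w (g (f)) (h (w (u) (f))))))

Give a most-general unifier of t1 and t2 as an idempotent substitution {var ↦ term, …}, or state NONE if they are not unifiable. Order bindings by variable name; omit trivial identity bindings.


{x2 ↦ (h (r)), y1 ↦ (w (u) (f)), y2 ↦ (u)}


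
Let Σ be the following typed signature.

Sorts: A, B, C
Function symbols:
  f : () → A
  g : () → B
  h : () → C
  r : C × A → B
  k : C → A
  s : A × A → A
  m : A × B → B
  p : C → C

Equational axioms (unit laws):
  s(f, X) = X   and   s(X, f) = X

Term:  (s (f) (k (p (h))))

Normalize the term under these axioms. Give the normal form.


1. (s (f) (k (p (h))))  →  (k (p (h)))

normal form = (k (p (h)))


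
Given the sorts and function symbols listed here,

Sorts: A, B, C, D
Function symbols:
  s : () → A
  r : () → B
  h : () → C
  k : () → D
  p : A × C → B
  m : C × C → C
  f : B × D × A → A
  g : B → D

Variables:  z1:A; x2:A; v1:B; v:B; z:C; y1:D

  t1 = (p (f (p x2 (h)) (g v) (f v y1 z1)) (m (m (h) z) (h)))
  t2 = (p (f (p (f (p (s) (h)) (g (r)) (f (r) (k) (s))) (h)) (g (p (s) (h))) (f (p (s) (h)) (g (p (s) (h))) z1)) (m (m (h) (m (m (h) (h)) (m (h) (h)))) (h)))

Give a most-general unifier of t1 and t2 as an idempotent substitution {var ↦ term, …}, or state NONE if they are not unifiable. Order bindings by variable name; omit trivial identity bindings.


{v ↦ (p (s) (h)), x2 ↦ (f (p (s) (h)) (g (r)) (f (r) (k) (s))), y1 ↦ (g (p (s) (h))), z ↦ (m (m (h) (h)) (m (h) (h)))}


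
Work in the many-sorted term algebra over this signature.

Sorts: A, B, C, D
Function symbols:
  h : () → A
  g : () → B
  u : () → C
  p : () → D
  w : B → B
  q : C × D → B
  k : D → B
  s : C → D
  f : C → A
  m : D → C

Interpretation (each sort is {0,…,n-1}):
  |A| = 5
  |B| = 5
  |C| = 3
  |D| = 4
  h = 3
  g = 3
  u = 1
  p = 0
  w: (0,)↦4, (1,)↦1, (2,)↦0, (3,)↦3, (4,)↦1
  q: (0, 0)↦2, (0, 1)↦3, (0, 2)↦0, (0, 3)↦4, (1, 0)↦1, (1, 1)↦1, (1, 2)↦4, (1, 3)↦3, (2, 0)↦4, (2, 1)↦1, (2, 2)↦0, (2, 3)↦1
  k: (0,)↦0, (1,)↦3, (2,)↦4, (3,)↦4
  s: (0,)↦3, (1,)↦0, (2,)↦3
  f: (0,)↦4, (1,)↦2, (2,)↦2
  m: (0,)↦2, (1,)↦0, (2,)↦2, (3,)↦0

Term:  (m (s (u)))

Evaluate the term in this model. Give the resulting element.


  u = 1
  (s (u)) = s(1,) = 0
  (m (s (u))) = m(0,) = 2

value = 2


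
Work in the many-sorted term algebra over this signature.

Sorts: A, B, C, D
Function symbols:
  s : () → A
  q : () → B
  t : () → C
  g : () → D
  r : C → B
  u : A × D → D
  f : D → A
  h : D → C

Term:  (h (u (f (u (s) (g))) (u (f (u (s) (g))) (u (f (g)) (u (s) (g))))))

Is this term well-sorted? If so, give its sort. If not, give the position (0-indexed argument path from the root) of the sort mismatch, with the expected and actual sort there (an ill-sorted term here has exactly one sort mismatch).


well-sorted; sort = C

        (s) : A
        (g) : D
      (u (s) (g)) : D
    (f (u (s) (g))) : A
          (s) : A
          (g) : D
        (u (s) (g)) : D
      (f (u (s) (g))) : A
          (g) : D
        (f (g)) : A
          (s) : A
          (g) : D
        (u (s) (g)) : D
      (u (f (g)) (u (s) (g))) : D
    (u (f (u (s) (g))) (u (f (g)) (u (s) (g)))) : D
  (u (f (u (s) (g))) (u (f (u (s) (g))) (u (f (g)) (u (s) (g))))) : D
(h (u (f (u (s) (g))) (u (f (u (s) (g))) (u (f (g)) (u (s) (g)))))) : C


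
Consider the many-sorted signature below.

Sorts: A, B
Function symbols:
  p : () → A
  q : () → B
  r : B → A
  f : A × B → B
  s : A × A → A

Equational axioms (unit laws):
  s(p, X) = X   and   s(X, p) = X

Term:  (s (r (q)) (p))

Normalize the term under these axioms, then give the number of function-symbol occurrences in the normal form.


1. (s (r (q)) (p))  →  (r (q))
normal form: (r (q))

size = 2


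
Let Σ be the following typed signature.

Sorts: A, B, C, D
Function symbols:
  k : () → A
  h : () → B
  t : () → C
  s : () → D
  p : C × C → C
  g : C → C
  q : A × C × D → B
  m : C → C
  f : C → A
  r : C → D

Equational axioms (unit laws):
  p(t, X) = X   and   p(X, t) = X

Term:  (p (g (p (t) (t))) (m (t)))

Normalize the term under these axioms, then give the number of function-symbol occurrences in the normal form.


1. (p (g (p (t) (t))) (m (t)))  →  (p (g (t)) (m (t)))
normal form: (p (g (t)) (m (t)))

size = 5


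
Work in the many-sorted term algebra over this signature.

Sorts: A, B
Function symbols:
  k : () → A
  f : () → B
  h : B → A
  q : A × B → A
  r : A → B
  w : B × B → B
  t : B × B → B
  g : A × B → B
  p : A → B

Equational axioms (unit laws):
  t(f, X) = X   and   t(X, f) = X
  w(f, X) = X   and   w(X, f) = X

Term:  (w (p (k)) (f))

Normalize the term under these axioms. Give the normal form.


normal form = (p (k))

1. (w (p (k)) (f))  →  (p (k))


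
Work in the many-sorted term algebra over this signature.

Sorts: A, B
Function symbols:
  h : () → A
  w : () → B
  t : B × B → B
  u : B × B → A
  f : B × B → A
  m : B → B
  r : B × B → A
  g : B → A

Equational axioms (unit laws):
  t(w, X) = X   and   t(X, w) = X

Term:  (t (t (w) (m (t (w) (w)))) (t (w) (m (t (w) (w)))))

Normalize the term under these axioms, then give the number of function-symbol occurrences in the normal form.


size = 5

1. (t (t (w) (m (t (w) (w)))) (t (w) (m (t (w) (w)))))  →  (t (m (t (w) (w))) (t (w) (m (t (w) (w)))))
2. (t (m (t (w) (w))) (t (w) (m (t (w) (w)))))  →  (t (m (w)) (t (w) (m (t (w) (w)))))
3. (t (m (w)) (t (w) (m (t (w) (w)))))  →  (t (m (w)) (m (t (w) (w))))
4. (t (m (w)) (m (t (w) (w))))  →  (t (m (w)) (m (w)))
normal form: (t (m (w)) (m (w)))


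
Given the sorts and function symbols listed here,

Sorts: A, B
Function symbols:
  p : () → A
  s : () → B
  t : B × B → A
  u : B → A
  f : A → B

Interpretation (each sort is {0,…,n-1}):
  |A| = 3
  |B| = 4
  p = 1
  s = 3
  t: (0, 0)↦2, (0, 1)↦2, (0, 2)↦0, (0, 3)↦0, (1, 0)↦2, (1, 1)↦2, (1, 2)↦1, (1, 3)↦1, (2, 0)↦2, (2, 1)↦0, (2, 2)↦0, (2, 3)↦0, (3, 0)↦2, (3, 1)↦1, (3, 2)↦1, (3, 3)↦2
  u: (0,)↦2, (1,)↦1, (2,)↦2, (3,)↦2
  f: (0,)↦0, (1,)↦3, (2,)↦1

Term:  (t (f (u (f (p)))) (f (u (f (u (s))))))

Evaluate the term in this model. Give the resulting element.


value = 1

  p = 1
  (f (p)) = f(1,) = 3
  (u (f (p))) = u(3,) = 2
  (f (u (f (p)))) = f(2,) = 1
  s = 3
  (u (s)) = u(3,) = 2
  (f (u (s))) = f(2,) = 1
  (u (f (u (s)))) = u(1,) = 1
  (f (u (f (u (s))))) = f(1,) = 3
  (t (f (u (f (p)))) (f (u (f (u (s)))))) = t(1, 3) = 1


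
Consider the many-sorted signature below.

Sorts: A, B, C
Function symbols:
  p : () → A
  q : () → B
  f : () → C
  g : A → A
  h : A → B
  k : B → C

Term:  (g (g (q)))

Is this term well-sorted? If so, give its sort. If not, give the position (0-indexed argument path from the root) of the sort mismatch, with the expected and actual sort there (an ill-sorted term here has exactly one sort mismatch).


ill-sorted at position [0, 0]: expected A, got B

    (q) : B
  (g (q)) : ✗ arg 0 at [0, 0] has sort B, expected A


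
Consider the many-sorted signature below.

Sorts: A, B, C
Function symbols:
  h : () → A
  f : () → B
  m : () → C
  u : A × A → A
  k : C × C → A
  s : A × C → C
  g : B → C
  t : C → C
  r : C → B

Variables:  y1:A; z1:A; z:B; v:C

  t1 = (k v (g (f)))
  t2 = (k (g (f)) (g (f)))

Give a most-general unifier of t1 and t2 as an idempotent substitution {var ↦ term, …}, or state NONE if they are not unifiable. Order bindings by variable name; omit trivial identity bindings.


{v ↦ (g (f))}


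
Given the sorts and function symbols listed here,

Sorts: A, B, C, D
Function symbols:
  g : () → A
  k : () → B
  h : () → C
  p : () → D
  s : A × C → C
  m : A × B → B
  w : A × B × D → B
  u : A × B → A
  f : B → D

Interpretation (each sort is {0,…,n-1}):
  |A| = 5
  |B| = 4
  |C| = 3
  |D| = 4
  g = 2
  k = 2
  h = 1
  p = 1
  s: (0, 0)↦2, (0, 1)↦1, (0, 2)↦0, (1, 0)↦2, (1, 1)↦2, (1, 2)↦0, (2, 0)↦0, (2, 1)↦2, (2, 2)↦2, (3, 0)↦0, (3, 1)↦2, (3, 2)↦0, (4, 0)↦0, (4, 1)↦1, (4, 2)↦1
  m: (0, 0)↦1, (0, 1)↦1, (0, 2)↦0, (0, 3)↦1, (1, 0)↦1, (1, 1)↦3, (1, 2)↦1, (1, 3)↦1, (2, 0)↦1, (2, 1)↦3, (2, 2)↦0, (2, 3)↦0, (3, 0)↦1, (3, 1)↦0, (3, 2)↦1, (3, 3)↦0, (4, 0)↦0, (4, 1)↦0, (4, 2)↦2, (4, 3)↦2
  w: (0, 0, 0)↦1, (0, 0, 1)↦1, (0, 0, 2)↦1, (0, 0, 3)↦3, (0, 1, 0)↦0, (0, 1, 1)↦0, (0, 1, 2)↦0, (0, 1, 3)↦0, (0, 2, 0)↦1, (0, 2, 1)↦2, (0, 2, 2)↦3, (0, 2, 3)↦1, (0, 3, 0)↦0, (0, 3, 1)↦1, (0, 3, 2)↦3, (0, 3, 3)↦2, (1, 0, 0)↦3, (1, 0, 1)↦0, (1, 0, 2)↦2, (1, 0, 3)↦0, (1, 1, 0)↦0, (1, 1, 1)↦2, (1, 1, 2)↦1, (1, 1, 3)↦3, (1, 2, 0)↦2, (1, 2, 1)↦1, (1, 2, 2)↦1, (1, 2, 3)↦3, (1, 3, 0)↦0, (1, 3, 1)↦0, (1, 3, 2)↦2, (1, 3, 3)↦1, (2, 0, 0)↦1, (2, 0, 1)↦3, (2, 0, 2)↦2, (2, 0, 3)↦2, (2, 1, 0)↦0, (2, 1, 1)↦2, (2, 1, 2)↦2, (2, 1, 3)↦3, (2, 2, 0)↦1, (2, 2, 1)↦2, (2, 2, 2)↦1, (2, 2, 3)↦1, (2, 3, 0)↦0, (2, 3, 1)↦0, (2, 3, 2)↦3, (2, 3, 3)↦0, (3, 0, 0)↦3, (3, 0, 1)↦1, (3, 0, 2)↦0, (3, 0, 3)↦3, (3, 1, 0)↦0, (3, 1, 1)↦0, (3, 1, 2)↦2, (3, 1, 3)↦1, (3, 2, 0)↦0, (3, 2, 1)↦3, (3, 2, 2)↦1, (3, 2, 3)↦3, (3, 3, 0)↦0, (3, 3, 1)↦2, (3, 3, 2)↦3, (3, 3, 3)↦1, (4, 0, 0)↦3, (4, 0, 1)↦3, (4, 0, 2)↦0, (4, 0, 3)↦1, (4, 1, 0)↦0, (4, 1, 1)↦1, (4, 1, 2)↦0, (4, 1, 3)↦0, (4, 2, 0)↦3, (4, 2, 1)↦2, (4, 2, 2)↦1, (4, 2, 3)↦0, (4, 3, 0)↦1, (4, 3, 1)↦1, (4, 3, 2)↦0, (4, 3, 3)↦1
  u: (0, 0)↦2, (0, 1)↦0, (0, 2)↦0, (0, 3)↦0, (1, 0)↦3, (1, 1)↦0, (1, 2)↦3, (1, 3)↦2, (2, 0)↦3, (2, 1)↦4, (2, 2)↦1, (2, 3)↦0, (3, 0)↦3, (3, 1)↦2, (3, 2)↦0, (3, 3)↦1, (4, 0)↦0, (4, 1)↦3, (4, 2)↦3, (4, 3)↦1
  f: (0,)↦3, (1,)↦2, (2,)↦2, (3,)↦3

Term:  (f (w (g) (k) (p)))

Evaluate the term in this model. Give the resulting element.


value = 2

  g = 2
  k = 2
  p = 1
  (w (g) (k) (p)) = w(2, 2, 1) = 2
  (f (w (g) (k) (p))) = f(2,) = 2


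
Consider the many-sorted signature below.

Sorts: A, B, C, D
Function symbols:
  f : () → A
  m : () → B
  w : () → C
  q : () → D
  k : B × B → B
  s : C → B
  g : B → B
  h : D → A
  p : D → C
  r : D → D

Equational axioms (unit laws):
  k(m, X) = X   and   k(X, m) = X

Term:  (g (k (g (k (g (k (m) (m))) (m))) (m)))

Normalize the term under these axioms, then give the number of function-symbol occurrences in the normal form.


size = 4

1. (g (k (g (k (g (k (m) (m))) (m))) (m)))  →  (g (g (k (g (k (m) (m))) (m))))
2. (g (g (k (g (k (m) (m))) (m))))  →  (g (g (g (k (m) (m)))))
3. (g (g (g (k (m) (m)))))  →  (g (g (g (m))))
normal form: (g (g (g (m))))


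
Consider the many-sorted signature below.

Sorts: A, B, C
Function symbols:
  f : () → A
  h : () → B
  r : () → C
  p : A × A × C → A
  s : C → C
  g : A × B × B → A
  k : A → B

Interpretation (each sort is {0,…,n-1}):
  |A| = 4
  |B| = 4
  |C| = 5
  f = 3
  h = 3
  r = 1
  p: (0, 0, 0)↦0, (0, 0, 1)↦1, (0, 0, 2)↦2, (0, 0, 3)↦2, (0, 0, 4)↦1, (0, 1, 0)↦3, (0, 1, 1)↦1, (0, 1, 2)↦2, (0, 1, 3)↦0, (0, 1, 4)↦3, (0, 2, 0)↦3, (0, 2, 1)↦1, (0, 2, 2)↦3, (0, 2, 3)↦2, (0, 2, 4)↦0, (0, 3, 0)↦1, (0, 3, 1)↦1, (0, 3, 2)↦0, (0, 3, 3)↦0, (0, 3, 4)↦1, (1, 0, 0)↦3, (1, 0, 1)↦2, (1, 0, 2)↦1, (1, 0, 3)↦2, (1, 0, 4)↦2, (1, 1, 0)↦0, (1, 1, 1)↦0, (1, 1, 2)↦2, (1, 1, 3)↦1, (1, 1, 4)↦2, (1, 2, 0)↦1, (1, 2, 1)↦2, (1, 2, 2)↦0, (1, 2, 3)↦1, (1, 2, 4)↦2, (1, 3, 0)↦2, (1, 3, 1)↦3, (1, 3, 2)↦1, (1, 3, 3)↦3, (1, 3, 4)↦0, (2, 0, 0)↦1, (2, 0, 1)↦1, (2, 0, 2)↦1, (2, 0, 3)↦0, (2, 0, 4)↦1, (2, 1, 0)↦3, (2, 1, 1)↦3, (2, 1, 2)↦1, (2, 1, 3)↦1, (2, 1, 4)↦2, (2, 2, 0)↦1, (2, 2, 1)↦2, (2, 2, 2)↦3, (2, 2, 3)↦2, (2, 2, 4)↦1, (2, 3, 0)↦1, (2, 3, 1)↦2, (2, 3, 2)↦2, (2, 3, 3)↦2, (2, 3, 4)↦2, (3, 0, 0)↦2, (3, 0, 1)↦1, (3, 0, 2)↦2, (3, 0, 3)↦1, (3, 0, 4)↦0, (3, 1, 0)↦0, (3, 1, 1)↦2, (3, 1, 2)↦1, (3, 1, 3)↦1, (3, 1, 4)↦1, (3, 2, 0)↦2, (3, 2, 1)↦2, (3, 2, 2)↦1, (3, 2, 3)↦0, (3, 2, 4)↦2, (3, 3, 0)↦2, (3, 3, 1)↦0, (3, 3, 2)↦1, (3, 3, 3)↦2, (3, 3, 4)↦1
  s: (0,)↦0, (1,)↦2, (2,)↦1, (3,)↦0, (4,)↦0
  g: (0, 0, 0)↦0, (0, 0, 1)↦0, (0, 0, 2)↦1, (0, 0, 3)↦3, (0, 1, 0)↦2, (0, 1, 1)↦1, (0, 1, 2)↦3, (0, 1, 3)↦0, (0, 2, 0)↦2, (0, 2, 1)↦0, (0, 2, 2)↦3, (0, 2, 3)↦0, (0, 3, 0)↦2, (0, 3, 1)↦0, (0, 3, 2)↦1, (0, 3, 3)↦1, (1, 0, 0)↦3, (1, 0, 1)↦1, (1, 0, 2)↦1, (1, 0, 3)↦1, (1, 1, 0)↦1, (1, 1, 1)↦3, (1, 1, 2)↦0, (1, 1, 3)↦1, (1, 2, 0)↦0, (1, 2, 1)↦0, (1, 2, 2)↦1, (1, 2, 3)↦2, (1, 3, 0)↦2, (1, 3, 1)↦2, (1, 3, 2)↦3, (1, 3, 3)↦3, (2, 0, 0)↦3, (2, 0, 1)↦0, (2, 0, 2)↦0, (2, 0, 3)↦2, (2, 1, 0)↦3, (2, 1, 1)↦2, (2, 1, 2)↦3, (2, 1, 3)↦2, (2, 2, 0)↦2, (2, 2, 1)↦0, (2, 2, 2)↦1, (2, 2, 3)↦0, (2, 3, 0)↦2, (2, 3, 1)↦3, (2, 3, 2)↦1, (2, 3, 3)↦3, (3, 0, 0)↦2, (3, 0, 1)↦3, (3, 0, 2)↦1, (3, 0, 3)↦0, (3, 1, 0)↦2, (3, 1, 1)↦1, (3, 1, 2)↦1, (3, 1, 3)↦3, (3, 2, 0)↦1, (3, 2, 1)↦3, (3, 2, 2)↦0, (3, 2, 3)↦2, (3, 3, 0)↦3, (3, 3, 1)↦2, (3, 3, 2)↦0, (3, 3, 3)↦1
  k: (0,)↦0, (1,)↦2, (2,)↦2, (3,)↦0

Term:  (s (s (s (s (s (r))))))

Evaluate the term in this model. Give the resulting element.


value = 2

  r = 1
  (s (r)) = s(1,) = 2
  (s (s (r))) = s(2,) = 1
  (s (s (s (r)))) = s(1,) = 2
  (s (s (s (s (r))))) = s(2,) = 1
  (s (s (s (s (s (r)))))) = s(1,) = 2


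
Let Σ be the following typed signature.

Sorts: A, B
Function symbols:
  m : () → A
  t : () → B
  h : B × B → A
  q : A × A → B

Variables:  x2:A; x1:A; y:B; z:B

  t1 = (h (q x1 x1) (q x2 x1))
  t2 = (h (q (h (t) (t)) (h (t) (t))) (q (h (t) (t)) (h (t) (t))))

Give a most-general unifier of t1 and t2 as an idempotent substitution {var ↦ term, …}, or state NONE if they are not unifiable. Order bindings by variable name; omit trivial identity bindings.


{x1 ↦ (h (t) (t)), x2 ↦ (h (t) (t))}


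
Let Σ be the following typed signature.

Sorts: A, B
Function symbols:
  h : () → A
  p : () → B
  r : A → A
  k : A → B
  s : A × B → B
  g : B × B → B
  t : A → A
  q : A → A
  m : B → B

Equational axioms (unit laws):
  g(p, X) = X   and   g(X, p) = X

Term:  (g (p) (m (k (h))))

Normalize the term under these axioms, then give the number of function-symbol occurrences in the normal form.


1. (g (p) (m (k (h))))  →  (m (k (h)))
normal form: (m (k (h)))

size = 3


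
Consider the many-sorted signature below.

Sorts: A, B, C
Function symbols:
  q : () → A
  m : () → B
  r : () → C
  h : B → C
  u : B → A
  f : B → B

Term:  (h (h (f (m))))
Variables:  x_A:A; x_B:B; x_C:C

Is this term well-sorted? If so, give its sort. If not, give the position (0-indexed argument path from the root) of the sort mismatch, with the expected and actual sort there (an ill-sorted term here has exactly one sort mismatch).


      (m) : B
    (f (m)) : B
  (h (f (m))) : C
(h (h (f (m)))) : ✗ arg 0 at [0] has sort C, expected B

ill-sorted at position [0]: expected B, got C


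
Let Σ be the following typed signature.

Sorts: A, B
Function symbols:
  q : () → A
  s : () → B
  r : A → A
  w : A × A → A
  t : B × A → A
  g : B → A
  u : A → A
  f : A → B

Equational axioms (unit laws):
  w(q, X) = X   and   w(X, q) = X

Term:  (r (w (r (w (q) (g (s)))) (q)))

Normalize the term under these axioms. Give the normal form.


normal form = (r (r (g (s))))

1. (r (w (r (w (q) (g (s)))) (q)))  →  (r (r (w (q) (g (s)))))
2. (r (r (w (q) (g (s)))))  →  (r (r (g (s))))


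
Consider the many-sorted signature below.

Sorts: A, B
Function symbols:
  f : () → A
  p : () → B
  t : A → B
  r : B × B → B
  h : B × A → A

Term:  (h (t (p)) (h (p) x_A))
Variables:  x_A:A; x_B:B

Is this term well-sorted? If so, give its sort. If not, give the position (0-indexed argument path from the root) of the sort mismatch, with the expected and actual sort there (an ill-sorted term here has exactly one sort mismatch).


    (p) : B
  (t (p)) : ✗ arg 0 at [0, 0] has sort B, expected A
    (p) : B
    x_A : A
  (h (p) x_A) : A

ill-sorted at position [0, 0]: expected A, got B


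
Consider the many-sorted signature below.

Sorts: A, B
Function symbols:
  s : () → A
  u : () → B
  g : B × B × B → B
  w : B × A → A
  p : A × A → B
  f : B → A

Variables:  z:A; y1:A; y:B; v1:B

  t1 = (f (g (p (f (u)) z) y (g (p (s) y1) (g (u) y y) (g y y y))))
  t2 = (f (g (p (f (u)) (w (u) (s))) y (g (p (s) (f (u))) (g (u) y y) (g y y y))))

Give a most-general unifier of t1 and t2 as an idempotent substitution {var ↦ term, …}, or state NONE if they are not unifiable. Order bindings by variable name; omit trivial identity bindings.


{y1 ↦ (f (u)), z ↦ (w (u) (s))}


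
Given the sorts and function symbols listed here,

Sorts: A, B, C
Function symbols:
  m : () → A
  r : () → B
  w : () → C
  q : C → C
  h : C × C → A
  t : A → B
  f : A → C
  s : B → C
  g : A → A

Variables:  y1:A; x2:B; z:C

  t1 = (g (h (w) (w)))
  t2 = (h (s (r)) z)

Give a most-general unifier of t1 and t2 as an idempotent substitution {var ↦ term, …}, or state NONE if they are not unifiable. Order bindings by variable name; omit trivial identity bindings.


NONE (not unifiable)

head clash or occurs-check failure — not unifiable


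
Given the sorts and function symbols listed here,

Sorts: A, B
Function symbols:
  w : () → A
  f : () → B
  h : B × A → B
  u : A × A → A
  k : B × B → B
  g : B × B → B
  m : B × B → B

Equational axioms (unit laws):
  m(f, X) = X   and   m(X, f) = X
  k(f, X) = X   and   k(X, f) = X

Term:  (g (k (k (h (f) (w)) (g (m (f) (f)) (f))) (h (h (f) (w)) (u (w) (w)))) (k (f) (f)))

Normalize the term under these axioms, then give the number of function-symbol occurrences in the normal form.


1. (g (k (k (h (f) (w)) (g (m (f) (f)) (f))) (h (h (f) (w)) (u (w) (w)))) (k (f) (f)))  →  (g (k (k (h (f) (w)) (g (f) (f))) (h (h (f) (w)) (u (w) (w)))) (k (f) (f)))
2. (g (k (k (h (f) (w)) (g (f) (f))) (h (h (f) (w)) (u (w) (w)))) (k (f) (f)))  →  (g (k (k (h (f) (w)) (g (f) (f))) (h (h (f) (w)) (u (w) (w)))) (f))
normal form: (g (k (k (h (f) (w)) (g (f) (f))) (h (h (f) (w)) (u (w) (w)))) (f))

size = 17


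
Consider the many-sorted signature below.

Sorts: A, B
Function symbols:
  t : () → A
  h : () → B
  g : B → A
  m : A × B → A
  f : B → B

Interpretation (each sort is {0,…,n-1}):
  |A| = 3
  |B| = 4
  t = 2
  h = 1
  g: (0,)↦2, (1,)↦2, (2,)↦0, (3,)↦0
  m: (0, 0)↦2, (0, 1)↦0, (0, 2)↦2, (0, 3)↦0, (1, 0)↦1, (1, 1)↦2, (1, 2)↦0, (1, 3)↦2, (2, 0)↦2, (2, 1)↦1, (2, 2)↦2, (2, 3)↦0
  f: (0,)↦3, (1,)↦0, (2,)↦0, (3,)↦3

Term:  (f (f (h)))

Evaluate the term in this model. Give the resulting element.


  h = 1
  (f (h)) = f(1,) = 0
  (f (f (h))) = f(0,) = 3

value = 3


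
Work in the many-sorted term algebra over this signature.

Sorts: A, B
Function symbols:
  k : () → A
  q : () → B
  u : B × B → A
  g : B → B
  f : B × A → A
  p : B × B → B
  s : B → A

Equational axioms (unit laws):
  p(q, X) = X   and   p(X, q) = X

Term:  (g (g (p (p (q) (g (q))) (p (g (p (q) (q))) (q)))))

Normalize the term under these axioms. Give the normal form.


normal form = (g (g (p (g (q)) (g (q)))))

1. (g (g (p (p (q) (g (q))) (p (g (p (q) (q))) (q)))))  →  (g (g (p (g (q)) (p (g (p (q) (q))) (q)))))
2. (g (g (p (g (q)) (p (g (p (q) (q))) (q)))))  →  (g (g (p (g (q)) (g (p (q) (q))))))
3. (g (g (p (g (q)) (g (p (q) (q))))))  →  (g (g (p (g (q)) (g (q)))))


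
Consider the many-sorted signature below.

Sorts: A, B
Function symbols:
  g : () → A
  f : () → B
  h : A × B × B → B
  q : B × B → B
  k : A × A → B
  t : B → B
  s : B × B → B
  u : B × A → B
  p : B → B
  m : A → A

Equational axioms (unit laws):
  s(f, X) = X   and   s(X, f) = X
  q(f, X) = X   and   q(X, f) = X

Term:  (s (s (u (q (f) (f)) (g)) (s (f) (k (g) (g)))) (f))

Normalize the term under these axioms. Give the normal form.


normal form = (s (u (f) (g)) (k (g) (g)))

1. (s (s (u (q (f) (f)) (g)) (s (f) (k (g) (g)))) (f))  →  (s (u (q (f) (f)) (g)) (s (f) (k (g) (g))))
2. (s (u (q (f) (f)) (g)) (s (f) (k (g) (g))))  →  (s (u (f) (g)) (s (f) (k (g) (g))))
3. (s (u (f) (g)) (s (f) (k (g) (g))))  →  (s (u (f) (g)) (k (g) (g)))


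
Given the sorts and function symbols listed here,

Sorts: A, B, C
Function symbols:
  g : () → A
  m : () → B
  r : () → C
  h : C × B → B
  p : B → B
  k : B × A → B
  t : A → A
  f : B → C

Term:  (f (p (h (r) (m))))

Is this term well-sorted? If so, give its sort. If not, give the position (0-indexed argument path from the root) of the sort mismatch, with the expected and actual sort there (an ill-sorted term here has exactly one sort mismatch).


      (r) : C
      (m) : B
    (h (r) (m)) : B
  (p (h (r) (m))) : B
(f (p (h (r) (m)))) : C

well-sorted; sort = C


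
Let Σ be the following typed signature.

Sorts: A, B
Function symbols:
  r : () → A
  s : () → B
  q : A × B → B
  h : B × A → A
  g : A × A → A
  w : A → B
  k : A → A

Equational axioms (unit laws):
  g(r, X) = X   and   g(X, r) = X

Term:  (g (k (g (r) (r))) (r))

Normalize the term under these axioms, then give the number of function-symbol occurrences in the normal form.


1. (g (k (g (r) (r))) (r))  →  (k (g (r) (r)))
2. (k (g (r) (r)))  →  (k (r))
normal form: (k (r))

size = 2


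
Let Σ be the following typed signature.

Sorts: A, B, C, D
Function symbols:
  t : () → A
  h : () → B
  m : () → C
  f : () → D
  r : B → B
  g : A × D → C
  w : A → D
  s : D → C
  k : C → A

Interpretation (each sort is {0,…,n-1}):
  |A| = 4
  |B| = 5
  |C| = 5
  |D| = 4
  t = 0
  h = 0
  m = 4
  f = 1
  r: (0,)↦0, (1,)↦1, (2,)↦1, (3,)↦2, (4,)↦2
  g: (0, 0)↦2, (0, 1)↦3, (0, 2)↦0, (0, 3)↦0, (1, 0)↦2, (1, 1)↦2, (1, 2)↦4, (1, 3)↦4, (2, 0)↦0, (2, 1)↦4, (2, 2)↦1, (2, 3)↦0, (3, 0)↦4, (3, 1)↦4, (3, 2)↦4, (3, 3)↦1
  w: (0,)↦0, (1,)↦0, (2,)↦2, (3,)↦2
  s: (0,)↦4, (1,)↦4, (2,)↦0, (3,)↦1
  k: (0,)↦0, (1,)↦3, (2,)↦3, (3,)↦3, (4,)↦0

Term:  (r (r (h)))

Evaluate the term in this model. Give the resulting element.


value = 0

  h = 0
  (r (h)) = r(0,) = 0
  (r (r (h))) = r(0,) = 0
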